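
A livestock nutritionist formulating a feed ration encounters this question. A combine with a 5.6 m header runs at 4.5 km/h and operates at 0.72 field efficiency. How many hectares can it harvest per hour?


C = w * v * eta_f / 10
  = 5.6 * 4.5 * 0.72 / 10
  = 18.14 / 10
  = 1.81 ha/h


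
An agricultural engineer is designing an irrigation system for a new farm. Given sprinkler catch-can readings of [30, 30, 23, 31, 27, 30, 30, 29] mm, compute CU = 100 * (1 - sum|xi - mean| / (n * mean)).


xbar = 230 / 8 = 28.750
sum|xi - xbar| = 15
CU = 100 * (1 - 15 / (8 * 28.750))
   = 100 * (1 - 0.0652)
   = 93.48%


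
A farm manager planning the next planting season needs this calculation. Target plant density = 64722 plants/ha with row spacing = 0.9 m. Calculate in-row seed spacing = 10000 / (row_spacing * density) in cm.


spacing = 10000 / (row_sp * density)
        = 10000 / (0.9 * 64722)
        = 10000 / 58249.80
        = 0.17167 m = 17.17 cm


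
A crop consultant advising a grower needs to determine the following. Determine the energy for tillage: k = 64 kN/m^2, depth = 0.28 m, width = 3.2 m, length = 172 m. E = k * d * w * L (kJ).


E = k * d * w * L
  = 64 * 0.28 * 3.2 * 172
  = 9863.17 kJ


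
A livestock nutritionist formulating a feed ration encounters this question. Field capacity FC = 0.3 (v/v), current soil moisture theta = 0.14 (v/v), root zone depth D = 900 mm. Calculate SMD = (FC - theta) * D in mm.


SMD = (FC - theta) * D
    = (0.3 - 0.14) * 900
    = 0.160 * 900
    = 144 mm


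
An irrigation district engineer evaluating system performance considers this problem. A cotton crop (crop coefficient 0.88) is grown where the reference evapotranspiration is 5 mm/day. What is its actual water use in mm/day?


ETc = Kc * ET0
    = 0.88 * 5
    = 4.40 mm/day


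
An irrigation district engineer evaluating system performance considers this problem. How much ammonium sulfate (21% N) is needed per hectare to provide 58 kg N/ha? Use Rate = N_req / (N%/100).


Rate = N_required / (N_content / 100)
     = 58 / (21 / 100)
     = 58 / 0.21
     = 276.19 kg/ha


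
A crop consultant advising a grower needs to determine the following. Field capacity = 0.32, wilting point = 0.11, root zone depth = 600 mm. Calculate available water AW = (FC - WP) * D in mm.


AW = (FC - WP) * D
   = (0.32 - 0.11) * 600
   = 0.21 * 600
   = 126 mm


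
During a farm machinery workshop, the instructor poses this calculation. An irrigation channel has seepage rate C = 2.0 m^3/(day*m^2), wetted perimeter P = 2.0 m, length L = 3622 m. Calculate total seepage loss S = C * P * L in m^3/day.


S = C * P * L
  = 2.0 * 2.0 * 3622
  = 14488 m^3/day


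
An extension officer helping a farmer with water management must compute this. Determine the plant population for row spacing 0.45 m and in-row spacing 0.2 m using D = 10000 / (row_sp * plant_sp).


D = 10000 / (row_sp * plant_sp)
  = 10000 / (0.45 * 0.2)
  = 10000 / 0.0900
  = 111111.11 plants/ha


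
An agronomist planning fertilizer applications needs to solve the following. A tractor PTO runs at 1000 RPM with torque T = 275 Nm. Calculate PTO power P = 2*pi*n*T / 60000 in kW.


P = 2*pi*n*T / 60000
  = 2*pi * 1000 * 275 / 60000
  = 1727875.96 / 60000
  = 28.80 kW


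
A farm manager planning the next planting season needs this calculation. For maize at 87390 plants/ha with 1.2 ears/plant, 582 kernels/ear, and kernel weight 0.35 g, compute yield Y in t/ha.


Y = density * ears * kernels * kw
  = 87390 * 1.2 * 582 * 0.35 g/ha
  = 21361611.60 g/ha
  = 21361.61 kg/ha = 21.36 t/ha


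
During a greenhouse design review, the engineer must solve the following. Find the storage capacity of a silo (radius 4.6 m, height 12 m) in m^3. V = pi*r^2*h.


V = pi * r^2 * h
  = pi * 4.6^2 * 12
  = pi * 21.16 * 12
  = 797.71 m^3


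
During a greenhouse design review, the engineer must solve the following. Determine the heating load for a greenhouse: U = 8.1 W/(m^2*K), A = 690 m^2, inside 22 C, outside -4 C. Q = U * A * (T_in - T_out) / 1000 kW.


dT = 22 - (-4) = 26 K
Q = U * A * dT
  = 8.1 * 690 * 26
  = 145314 W = 145.31 kW


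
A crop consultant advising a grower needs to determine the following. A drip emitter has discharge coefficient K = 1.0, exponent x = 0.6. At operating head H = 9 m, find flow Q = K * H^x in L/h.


Q = K * H^x
  = 1.0 * 9^0.6
  = 1.0 * 3.7372
  = 3.74 L/h


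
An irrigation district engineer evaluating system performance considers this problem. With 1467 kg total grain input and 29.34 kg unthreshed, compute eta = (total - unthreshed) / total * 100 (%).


eta = (total - unthreshed) / total * 100
    = (1467 - 29.34) / 1467 * 100
    = 1437.66 / 1467 * 100
    = 98%


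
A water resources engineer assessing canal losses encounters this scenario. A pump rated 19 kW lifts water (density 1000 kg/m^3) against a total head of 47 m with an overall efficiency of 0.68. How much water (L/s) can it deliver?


Q = (P * 1000 * eta) / (rho * g * H)
  = (19 * 1000 * 0.68) / (1000 * 9.81 * 47)
  = 12920 / 461070
  = 0.02802 m^3/s = 28.02 L/s


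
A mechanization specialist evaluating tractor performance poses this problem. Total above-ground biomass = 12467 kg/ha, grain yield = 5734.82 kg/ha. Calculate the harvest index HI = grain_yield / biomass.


HI = grain_yield / biomass
   = 5734.82 / 12467
   = 0.46


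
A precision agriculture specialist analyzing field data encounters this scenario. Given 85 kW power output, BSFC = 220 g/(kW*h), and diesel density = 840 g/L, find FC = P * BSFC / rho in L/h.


FC = P * BSFC / rho_fuel
   = 85 * 220 / 840
   = 18700 / 840
   = 22.26 L/h


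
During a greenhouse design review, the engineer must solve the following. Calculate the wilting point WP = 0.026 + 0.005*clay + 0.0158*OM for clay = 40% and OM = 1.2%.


WP = 0.026 + 0.005*40 + 0.0158*1.2
   = 0.026 + 0.2000 + 0.0190
   = 0.2450


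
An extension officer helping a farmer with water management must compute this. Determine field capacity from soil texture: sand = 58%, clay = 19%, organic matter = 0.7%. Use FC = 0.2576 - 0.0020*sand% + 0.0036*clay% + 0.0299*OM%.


FC = 0.2576 - 0.0020*58 + 0.0036*19 + 0.0299*0.7
   = 0.2576 - 0.1160 + 0.0684 + 0.0209
   = 0.2309


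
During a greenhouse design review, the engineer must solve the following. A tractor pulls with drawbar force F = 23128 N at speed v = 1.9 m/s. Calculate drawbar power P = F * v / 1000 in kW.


P = F * v / 1000
  = 23128 * 1.9 / 1000
  = 43943.20 / 1000
  = 43.94 kW


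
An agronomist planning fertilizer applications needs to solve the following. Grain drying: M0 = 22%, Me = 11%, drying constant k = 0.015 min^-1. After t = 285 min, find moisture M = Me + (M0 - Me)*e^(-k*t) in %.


M = Me + (M0 - Me) * e^(-k*t)
  = 11 + (22 - 11) * e^(-0.015*285)
  = 11 + 11 * e^(-4.275)
  = 11 + 11 * 0.01391
  = 11 + 0.1530
  = 11.15%


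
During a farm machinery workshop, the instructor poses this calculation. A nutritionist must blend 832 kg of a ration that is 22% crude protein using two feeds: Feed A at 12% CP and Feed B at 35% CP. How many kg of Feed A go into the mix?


parts_A = CP_b - target = 35 - 22 = 13
parts_B = target - CP_a = 22 - 12 = 10
total_parts = 13 + 10 = 23
Feed A = 832 * 13 / 23 = 470.26 kg
Feed B = 832 * 10 / 23 = 361.74 kg

470.26 kg


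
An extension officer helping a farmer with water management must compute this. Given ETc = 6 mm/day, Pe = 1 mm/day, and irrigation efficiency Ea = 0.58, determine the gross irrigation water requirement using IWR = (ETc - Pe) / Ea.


IWR = (ETc - Pe) / Ea
    = (6 - 1) / 0.58
    = 5 / 0.58
    = 8.62 mm/day


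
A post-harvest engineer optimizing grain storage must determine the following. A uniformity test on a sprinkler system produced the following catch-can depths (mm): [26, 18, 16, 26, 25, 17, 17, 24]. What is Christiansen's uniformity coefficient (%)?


xbar = 169 / 8 = 21.125
sum|xi - xbar| = 33
CU = 100 * (1 - 33 / (8 * 21.125))
   = 100 * (1 - 0.1953)
   = 80.47%


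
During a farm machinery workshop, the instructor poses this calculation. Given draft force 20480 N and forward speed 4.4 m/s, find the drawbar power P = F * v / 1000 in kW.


P = F * v / 1000
  = 20480 * 4.4 / 1000
  = 90112 / 1000
  = 90.11 kW


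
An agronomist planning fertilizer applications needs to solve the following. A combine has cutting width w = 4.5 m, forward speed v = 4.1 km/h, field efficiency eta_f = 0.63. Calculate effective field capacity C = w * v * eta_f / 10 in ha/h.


C = w * v * eta_f / 10
  = 4.5 * 4.1 * 0.63 / 10
  = 11.62 / 10
  = 1.16 ha/h


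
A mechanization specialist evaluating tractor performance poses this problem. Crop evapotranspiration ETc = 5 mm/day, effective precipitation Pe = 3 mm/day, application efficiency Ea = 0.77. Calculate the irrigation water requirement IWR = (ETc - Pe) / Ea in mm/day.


IWR = (ETc - Pe) / Ea
    = (5 - 3) / 0.77
    = 2 / 0.77
    = 2.60 mm/day


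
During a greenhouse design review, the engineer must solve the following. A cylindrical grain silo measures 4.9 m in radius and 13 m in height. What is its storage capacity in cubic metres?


V = pi * r^2 * h
  = pi * 4.9^2 * 13
  = pi * 24.01 * 13
  = 980.59 m^3


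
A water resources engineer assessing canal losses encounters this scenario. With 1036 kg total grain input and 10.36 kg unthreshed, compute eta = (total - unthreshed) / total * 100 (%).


eta = (total - unthreshed) / total * 100
    = (1036 - 10.36) / 1036 * 100
    = 1025.64 / 1036 * 100
    = 99%


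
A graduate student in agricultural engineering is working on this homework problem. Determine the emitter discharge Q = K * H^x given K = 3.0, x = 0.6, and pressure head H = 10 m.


Q = K * H^x
  = 3.0 * 10^0.6
  = 3.0 * 3.9811
  = 11.94 L/h


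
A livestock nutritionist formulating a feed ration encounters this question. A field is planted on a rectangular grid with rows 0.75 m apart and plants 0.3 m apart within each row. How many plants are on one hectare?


D = 10000 / (row_sp * plant_sp)
  = 10000 / (0.75 * 0.3)
  = 10000 / 0.2250
  = 44444.44 plants/ha


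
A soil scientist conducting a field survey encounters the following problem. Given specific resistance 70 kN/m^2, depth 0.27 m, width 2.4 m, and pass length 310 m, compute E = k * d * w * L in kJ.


E = k * d * w * L
  = 70 * 0.27 * 2.4 * 310
  = 14061.60 kJ


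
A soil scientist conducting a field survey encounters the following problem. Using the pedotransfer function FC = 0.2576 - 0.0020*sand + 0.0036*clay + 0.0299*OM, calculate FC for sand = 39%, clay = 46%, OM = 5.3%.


FC = 0.2576 - 0.0020*39 + 0.0036*46 + 0.0299*5.3
   = 0.2576 - 0.0780 + 0.1656 + 0.1585
   = 0.5037


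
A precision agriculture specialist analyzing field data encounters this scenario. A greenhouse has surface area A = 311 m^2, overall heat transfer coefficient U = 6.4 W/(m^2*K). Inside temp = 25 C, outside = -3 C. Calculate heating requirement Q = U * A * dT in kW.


dT = 25 - (-3) = 28 K
Q = U * A * dT
  = 6.4 * 311 * 28
  = 55731.20 W = 55.73 kW


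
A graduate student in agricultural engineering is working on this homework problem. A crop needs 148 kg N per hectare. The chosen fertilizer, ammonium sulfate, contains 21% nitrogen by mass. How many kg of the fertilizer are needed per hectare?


Rate = N_required / (N_content / 100)
     = 148 / (21 / 100)
     = 148 / 0.21
     = 704.76 kg/ha


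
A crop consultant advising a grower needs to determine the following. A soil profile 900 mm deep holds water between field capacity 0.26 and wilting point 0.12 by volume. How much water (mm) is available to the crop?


AW = (FC - WP) * D
   = (0.26 - 0.12) * 900
   = 0.14 * 900
   = 126 mm


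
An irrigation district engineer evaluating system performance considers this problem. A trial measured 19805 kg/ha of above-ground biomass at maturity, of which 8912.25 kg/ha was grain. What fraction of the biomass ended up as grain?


HI = grain_yield / biomass
   = 8912.25 / 19805
   = 0.45


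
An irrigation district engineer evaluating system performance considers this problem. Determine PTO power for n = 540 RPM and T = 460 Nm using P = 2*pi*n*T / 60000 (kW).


P = 2*pi*n*T / 60000
  = 2*pi * 540 * 460 / 60000
  = 1560743.23 / 60000
  = 26.01 kW


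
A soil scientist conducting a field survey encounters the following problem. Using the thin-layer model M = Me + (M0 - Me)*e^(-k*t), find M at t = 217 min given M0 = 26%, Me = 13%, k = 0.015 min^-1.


M = Me + (M0 - Me) * e^(-k*t)
  = 13 + (26 - 13) * e^(-0.015*217)
  = 13 + 13 * e^(-3.255)
  = 13 + 13 * 0.03858
  = 13 + 0.5016
  = 13.50%


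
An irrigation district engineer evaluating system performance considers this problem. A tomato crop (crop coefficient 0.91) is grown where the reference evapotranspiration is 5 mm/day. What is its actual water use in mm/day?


ETc = Kc * ET0
    = 0.91 * 5
    = 4.55 mm/day


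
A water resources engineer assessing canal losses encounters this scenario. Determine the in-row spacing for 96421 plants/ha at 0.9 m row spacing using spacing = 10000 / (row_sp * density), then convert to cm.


spacing = 10000 / (row_sp * density)
        = 10000 / (0.9 * 96421)
        = 10000 / 86778.90
        = 0.11524 m = 11.52 cm


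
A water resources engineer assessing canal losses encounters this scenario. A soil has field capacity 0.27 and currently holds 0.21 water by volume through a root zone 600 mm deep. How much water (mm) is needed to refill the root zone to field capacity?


SMD = (FC - theta) * D
    = (0.27 - 0.21) * 600
    = 0.060 * 600
    = 36 mm


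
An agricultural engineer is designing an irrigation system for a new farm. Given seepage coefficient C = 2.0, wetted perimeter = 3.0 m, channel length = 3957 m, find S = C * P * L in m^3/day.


S = C * P * L
  = 2.0 * 3.0 * 3957
  = 23742 m^3/day


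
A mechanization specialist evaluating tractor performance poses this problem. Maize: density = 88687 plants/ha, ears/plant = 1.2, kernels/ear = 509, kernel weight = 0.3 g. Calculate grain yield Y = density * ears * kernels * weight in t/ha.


Y = density * ears * kernels * kw
  = 88687 * 1.2 * 509 * 0.3 g/ha
  = 16251005.88 g/ha
  = 16251.01 kg/ha = 16.25 t/ha


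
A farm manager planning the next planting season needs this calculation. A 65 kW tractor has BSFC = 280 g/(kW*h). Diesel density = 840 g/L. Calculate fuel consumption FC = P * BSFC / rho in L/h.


FC = P * BSFC / rho_fuel
   = 65 * 280 / 840
   = 18200 / 840
   = 21.67 L/h


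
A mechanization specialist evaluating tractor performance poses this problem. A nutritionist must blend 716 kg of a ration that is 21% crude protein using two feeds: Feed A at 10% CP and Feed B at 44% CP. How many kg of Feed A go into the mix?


parts_A = CP_b - target = 44 - 21 = 23
parts_B = target - CP_a = 21 - 10 = 11
total_parts = 23 + 11 = 34
Feed A = 716 * 23 / 34 = 484.35 kg
Feed B = 716 * 11 / 34 = 231.65 kg

484.35 kg


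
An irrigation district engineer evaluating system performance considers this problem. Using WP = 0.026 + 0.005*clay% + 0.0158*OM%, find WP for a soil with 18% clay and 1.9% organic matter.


WP = 0.026 + 0.005*18 + 0.0158*1.9
   = 0.026 + 0.0900 + 0.0300
   = 0.1460


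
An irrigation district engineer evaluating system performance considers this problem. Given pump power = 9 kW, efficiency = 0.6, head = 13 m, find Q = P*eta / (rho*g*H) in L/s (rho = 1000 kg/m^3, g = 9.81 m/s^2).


Q = (P * 1000 * eta) / (rho * g * H)
  = (9 * 1000 * 0.6) / (1000 * 9.81 * 13)
  = 5400 / 127530
  = 0.04234 m^3/s = 42.34 L/s


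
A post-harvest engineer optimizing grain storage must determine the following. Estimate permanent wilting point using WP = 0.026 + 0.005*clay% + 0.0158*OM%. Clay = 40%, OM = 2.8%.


WP = 0.026 + 0.005*40 + 0.0158*2.8
   = 0.026 + 0.2000 + 0.0442
   = 0.2702


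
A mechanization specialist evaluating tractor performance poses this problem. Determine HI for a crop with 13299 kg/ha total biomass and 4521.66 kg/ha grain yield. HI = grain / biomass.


HI = grain_yield / biomass
   = 4521.66 / 13299
   = 0.34


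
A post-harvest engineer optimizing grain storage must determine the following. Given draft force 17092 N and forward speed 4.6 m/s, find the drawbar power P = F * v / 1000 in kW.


P = F * v / 1000
  = 17092 * 4.6 / 1000
  = 78623.20 / 1000
  = 78.62 kW


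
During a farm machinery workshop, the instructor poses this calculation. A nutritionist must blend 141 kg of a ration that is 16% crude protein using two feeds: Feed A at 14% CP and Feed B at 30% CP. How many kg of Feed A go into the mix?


parts_A = CP_b - target = 30 - 16 = 14
parts_B = target - CP_a = 16 - 14 = 2
total_parts = 14 + 2 = 16
Feed A = 141 * 14 / 16 = 123.38 kg
Feed B = 141 * 2 / 16 = 17.63 kg

123.38 kg


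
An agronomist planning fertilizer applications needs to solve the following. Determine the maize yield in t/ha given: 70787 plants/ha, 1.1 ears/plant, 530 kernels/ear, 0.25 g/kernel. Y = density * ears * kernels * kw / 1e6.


Y = density * ears * kernels * kw
  = 70787 * 1.1 * 530 * 0.25 g/ha
  = 10317205.25 g/ha
  = 10317.21 kg/ha = 10.32 t/ha


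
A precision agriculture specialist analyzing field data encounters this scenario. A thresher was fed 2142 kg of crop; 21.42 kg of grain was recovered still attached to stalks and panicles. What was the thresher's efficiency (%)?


eta = (total - unthreshed) / total * 100
    = (2142 - 21.42) / 2142 * 100
    = 2120.58 / 2142 * 100
    = 99%


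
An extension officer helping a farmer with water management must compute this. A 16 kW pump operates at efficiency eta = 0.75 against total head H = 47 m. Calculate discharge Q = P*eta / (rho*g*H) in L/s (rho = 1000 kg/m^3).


Q = (P * 1000 * eta) / (rho * g * H)
  = (16 * 1000 * 0.75) / (1000 * 9.81 * 47)
  = 12000 / 461070
  = 0.02603 m^3/s = 26.03 L/s


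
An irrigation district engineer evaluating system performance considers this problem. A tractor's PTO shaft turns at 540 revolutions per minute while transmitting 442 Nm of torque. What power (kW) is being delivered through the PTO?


P = 2*pi*n*T / 60000
  = 2*pi * 540 * 442 / 60000
  = 1499670.67 / 60000
  = 24.99 kW


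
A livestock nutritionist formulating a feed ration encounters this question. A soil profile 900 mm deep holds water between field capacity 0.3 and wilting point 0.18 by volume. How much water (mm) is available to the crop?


AW = (FC - WP) * D
   = (0.3 - 0.18) * 900
   = 0.12 * 900
   = 108 mm


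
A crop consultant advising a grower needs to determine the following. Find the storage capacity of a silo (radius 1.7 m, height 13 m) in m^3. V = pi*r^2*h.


V = pi * r^2 * h
  = pi * 1.7^2 * 13
  = pi * 2.89 * 13
  = 118.03 m^3


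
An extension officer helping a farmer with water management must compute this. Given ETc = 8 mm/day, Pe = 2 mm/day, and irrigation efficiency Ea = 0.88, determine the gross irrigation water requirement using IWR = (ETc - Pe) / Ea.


IWR = (ETc - Pe) / Ea
    = (8 - 2) / 0.88
    = 6 / 0.88
    = 6.82 mm/day


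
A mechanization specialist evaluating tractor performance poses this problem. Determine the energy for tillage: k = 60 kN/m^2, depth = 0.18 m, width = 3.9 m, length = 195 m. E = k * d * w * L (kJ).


E = k * d * w * L
  = 60 * 0.18 * 3.9 * 195
  = 8213.40 kJ


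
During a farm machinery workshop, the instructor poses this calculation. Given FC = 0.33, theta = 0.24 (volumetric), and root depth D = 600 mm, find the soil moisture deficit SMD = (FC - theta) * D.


SMD = (FC - theta) * D
    = (0.33 - 0.24) * 600
    = 0.090 * 600
    = 54 mm


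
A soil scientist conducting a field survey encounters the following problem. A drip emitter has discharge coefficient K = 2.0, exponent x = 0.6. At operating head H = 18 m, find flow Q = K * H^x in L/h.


Q = K * H^x
  = 2.0 * 18^0.6
  = 2.0 * 5.6645
  = 11.33 L/h


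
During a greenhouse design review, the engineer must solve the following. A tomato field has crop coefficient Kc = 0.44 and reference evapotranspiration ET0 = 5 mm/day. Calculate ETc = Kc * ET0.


ETc = Kc * ET0
    = 0.44 * 5
    = 2.20 mm/day


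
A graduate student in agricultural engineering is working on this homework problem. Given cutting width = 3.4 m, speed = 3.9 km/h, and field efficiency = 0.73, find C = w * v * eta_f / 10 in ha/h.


C = w * v * eta_f / 10
  = 3.4 * 3.9 * 0.73 / 10
  = 9.68 / 10
  = 0.97 ha/h


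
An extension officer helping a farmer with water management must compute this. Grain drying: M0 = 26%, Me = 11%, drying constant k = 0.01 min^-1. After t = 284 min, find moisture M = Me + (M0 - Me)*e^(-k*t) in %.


M = Me + (M0 - Me) * e^(-k*t)
  = 11 + (26 - 11) * e^(-0.01*284)
  = 11 + 15 * e^(-2.840)
  = 11 + 15 * 0.05843
  = 11 + 0.8764
  = 11.88%


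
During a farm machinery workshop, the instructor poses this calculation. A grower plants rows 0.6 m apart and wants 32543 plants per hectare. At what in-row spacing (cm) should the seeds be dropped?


spacing = 10000 / (row_sp * density)
        = 10000 / (0.6 * 32543)
        = 10000 / 19525.80
        = 0.51214 m = 51.21 cm


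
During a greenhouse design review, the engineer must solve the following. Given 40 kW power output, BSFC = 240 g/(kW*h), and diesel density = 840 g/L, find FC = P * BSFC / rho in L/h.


FC = P * BSFC / rho_fuel
   = 40 * 240 / 840
   = 9600 / 840
   = 11.43 L/h


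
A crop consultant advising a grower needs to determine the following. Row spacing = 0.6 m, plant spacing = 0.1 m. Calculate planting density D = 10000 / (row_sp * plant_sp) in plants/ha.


D = 10000 / (row_sp * plant_sp)
  = 10000 / (0.6 * 0.1)
  = 10000 / 0.0600
  = 166666.67 plants/ha


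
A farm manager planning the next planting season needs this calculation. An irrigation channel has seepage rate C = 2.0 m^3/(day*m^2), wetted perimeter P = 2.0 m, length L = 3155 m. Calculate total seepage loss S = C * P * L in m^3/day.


S = C * P * L
  = 2.0 * 2.0 * 3155
  = 12620 m^3/day


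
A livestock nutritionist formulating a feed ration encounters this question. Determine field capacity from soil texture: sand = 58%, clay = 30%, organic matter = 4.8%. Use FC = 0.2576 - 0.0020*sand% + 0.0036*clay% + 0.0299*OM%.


FC = 0.2576 - 0.0020*58 + 0.0036*30 + 0.0299*4.8
   = 0.2576 - 0.1160 + 0.1080 + 0.1435
   = 0.3931


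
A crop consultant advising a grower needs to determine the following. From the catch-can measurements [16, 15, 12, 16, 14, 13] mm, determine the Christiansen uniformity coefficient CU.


xbar = 86 / 6 = 14.333
sum|xi - xbar| = 8
CU = 100 * (1 - 8 / (6 * 14.333))
   = 100 * (1 - 0.0930)
   = 90.70%


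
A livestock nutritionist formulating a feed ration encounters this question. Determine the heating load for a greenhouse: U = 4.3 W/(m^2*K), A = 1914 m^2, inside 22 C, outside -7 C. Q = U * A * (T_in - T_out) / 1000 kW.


dT = 22 - (-7) = 29 K
Q = U * A * dT
  = 4.3 * 1914 * 29
  = 238675.80 W = 238.68 kW


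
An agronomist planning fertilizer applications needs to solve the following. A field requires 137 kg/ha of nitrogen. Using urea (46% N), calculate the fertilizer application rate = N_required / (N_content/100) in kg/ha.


Rate = N_required / (N_content / 100)
     = 137 / (46 / 100)
     = 137 / 0.46
     = 297.83 kg/ha


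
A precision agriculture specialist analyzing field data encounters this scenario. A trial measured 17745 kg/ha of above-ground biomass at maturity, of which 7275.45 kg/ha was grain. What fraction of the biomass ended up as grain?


HI = grain_yield / biomass
   = 7275.45 / 17745
   = 0.41


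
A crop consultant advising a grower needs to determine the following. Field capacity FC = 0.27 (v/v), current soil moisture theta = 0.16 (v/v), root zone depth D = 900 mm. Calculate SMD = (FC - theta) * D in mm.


SMD = (FC - theta) * D
    = (0.27 - 0.16) * 900
    = 0.110 * 900
    = 99 mm


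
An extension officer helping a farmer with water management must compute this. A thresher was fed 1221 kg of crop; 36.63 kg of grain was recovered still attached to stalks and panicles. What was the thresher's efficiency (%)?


eta = (total - unthreshed) / total * 100
    = (1221 - 36.63) / 1221 * 100
    = 1184.37 / 1221 * 100
    = 97%


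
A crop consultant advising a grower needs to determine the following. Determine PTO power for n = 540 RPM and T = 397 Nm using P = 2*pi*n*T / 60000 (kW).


P = 2*pi*n*T / 60000
  = 2*pi * 540 * 397 / 60000
  = 1346989.27 / 60000
  = 22.45 kW


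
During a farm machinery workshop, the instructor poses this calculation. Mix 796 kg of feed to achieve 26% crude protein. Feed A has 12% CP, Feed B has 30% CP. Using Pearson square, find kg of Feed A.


parts_A = CP_b - target = 30 - 26 = 4
parts_B = target - CP_a = 26 - 12 = 14
total_parts = 4 + 14 = 18
Feed A = 796 * 4 / 18 = 176.89 kg
Feed B = 796 * 14 / 18 = 619.11 kg

176.89 kg


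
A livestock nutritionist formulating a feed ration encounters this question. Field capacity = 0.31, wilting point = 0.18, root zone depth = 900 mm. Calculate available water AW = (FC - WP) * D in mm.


AW = (FC - WP) * D
   = (0.31 - 0.18) * 900
   = 0.13 * 900
   = 117 mm


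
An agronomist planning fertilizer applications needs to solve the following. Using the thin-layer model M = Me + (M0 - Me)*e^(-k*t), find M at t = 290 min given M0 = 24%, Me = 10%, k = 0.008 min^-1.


M = Me + (M0 - Me) * e^(-k*t)
  = 10 + (24 - 10) * e^(-0.008*290)
  = 10 + 14 * e^(-2.320)
  = 10 + 14 * 0.09827
  = 10 + 1.3758
  = 11.38%


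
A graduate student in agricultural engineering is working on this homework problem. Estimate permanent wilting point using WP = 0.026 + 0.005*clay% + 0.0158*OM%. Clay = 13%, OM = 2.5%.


WP = 0.026 + 0.005*13 + 0.0158*2.5
   = 0.026 + 0.0650 + 0.0395
   = 0.1305


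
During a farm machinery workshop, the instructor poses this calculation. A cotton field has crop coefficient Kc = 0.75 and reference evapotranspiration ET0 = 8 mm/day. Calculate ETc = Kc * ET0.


ETc = Kc * ET0
    = 0.75 * 8
    = 6 mm/day


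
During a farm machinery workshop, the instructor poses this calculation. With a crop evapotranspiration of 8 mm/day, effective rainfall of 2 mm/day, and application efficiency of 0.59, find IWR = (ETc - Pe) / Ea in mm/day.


IWR = (ETc - Pe) / Ea
    = (8 - 2) / 0.59
    = 6 / 0.59
    = 10.17 mm/day


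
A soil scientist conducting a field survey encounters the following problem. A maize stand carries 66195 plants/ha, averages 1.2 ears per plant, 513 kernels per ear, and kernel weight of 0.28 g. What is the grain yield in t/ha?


Y = density * ears * kernels * kw
  = 66195 * 1.2 * 513 * 0.28 g/ha
  = 11409899.76 g/ha
  = 11409.90 kg/ha = 11.41 t/ha


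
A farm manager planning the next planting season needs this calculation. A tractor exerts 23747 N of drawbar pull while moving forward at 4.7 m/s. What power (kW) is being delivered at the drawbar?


P = F * v / 1000
  = 23747 * 4.7 / 1000
  = 111610.90 / 1000
  = 111.61 kW


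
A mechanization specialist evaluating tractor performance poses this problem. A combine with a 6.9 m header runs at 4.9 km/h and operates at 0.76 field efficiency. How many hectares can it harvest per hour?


C = w * v * eta_f / 10
  = 6.9 * 4.9 * 0.76 / 10
  = 25.70 / 10
  = 2.57 ha/h


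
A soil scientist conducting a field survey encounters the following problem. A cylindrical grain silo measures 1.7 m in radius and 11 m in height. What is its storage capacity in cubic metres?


V = pi * r^2 * h
  = pi * 1.7^2 * 11
  = pi * 2.89 * 11
  = 99.87 m^3


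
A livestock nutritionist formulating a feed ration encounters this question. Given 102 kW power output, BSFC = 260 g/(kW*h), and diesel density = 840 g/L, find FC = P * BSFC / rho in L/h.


FC = P * BSFC / rho_fuel
   = 102 * 260 / 840
   = 26520 / 840
   = 31.57 L/h


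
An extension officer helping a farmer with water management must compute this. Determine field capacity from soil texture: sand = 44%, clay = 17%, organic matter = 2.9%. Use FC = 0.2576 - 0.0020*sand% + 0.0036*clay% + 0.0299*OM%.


FC = 0.2576 - 0.0020*44 + 0.0036*17 + 0.0299*2.9
   = 0.2576 - 0.0880 + 0.0612 + 0.0867
   = 0.3175


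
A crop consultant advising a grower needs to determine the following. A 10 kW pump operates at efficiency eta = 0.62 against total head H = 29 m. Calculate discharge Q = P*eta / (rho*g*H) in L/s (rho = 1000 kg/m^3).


Q = (P * 1000 * eta) / (rho * g * H)
  = (10 * 1000 * 0.62) / (1000 * 9.81 * 29)
  = 6200 / 284490
  = 0.02179 m^3/s = 21.79 L/s


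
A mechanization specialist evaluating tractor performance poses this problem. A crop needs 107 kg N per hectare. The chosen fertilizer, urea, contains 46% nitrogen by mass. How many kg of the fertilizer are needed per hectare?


Rate = N_required / (N_content / 100)
     = 107 / (46 / 100)
     = 107 / 0.46
     = 232.61 kg/ha


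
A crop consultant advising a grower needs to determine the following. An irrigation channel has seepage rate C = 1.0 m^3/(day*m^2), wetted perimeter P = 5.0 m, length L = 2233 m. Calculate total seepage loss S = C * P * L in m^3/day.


S = C * P * L
  = 1.0 * 5.0 * 2233
  = 11165 m^3/day


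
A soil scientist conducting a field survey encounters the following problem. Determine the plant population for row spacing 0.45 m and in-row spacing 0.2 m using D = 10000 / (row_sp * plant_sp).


D = 10000 / (row_sp * plant_sp)
  = 10000 / (0.45 * 0.2)
  = 10000 / 0.0900
  = 111111.11 plants/ha


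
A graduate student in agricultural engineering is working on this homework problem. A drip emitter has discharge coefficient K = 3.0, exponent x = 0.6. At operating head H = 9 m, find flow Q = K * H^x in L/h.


Q = K * H^x
  = 3.0 * 9^0.6
  = 3.0 * 3.7372
  = 11.21 L/h


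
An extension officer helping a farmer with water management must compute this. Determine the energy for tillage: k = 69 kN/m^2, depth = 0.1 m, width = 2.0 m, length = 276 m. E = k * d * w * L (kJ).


E = k * d * w * L
  = 69 * 0.1 * 2.0 * 276
  = 3808.80 kJ


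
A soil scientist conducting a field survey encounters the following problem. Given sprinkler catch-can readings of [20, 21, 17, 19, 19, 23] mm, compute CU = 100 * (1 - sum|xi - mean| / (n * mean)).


xbar = 119 / 6 = 19.833
sum|xi - xbar| = 9
CU = 100 * (1 - 9 / (6 * 19.833))
   = 100 * (1 - 0.0756)
   = 92.44%


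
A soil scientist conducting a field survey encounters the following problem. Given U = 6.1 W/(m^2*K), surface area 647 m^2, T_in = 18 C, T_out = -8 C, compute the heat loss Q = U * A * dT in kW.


dT = 18 - (-8) = 26 K
Q = U * A * dT
  = 6.1 * 647 * 26
  = 102614.20 W = 102.61 kW


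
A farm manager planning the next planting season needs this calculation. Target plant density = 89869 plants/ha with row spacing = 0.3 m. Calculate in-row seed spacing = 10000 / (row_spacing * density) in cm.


spacing = 10000 / (row_sp * density)
        = 10000 / (0.3 * 89869)
        = 10000 / 26960.70
        = 0.37091 m = 37.09 cm


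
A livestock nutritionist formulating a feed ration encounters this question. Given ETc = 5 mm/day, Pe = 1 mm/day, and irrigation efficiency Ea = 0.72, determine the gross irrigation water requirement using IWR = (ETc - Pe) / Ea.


IWR = (ETc - Pe) / Ea
    = (5 - 1) / 0.72
    = 4 / 0.72
    = 5.56 mm/day


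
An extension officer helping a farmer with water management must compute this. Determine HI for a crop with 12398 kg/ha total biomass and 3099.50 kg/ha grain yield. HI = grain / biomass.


HI = grain_yield / biomass
   = 3099.50 / 12398
   = 0.25


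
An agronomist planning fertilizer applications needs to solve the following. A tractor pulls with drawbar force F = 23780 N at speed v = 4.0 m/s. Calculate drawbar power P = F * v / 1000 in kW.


P = F * v / 1000
  = 23780 * 4.0 / 1000
  = 95120 / 1000
  = 95.12 kW


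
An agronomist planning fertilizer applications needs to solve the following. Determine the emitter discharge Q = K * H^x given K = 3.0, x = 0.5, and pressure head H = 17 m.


Q = K * H^x
  = 3.0 * 17^0.5
  = 3.0 * 4.1231
  = 12.37 L/h


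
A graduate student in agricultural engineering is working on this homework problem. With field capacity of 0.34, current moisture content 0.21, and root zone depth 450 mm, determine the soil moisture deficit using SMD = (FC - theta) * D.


SMD = (FC - theta) * D
    = (0.34 - 0.21) * 450
    = 0.130 * 450
    = 58.50 mm


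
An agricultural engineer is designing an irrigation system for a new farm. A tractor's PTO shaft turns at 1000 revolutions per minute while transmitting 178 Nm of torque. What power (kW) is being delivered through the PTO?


P = 2*pi*n*T / 60000
  = 2*pi * 1000 * 178 / 60000
  = 1118406.98 / 60000
  = 18.64 kW


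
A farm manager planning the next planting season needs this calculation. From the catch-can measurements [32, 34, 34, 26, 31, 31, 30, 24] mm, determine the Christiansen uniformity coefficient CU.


xbar = 242 / 8 = 30.250
sum|xi - xbar| = 21.500
CU = 100 * (1 - 21.500 / (8 * 30.250))
   = 100 * (1 - 0.0888)
   = 91.12%


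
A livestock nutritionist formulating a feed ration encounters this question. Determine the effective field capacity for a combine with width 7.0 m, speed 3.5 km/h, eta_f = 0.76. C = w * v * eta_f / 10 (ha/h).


C = w * v * eta_f / 10
  = 7.0 * 3.5 * 0.76 / 10
  = 18.62 / 10
  = 1.86 ha/h


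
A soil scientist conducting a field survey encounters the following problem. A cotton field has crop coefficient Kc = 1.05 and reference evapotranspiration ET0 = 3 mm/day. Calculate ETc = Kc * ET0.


ETc = Kc * ET0
    = 1.05 * 3
    = 3.15 mm/day


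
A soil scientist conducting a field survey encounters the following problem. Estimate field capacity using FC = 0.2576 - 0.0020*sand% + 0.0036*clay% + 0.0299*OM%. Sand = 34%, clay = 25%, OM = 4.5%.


FC = 0.2576 - 0.0020*34 + 0.0036*25 + 0.0299*4.5
   = 0.2576 - 0.0680 + 0.0900 + 0.1346
   = 0.4142


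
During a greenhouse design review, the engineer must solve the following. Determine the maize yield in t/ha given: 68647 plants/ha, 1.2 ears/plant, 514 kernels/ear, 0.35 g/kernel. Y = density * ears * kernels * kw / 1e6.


Y = density * ears * kernels * kw
  = 68647 * 1.2 * 514 * 0.35 g/ha
  = 14819514.36 g/ha
  = 14819.51 kg/ha = 14.82 t/ha


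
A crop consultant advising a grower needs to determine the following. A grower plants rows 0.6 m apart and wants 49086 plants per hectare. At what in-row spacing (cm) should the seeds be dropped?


spacing = 10000 / (row_sp * density)
        = 10000 / (0.6 * 49086)
        = 10000 / 29451.60
        = 0.33954 m = 33.95 cm


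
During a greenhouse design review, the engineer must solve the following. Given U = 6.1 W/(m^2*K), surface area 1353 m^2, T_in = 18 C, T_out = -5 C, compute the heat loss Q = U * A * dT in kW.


dT = 18 - (-5) = 23 K
Q = U * A * dT
  = 6.1 * 1353 * 23
  = 189825.90 W = 189.83 kW


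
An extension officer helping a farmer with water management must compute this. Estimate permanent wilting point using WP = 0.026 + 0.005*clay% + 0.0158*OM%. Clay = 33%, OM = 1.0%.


WP = 0.026 + 0.005*33 + 0.0158*1.0
   = 0.026 + 0.1650 + 0.0158
   = 0.2068


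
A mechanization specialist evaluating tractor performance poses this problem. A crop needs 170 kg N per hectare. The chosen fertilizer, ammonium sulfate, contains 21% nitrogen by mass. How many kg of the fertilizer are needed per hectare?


Rate = N_required / (N_content / 100)
     = 170 / (21 / 100)
     = 170 / 0.21
     = 809.52 kg/ha


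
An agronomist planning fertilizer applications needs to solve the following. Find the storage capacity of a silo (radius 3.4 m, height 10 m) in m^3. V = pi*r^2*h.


V = pi * r^2 * h
  = pi * 3.4^2 * 10
  = pi * 11.56 * 10
  = 363.17 m^3


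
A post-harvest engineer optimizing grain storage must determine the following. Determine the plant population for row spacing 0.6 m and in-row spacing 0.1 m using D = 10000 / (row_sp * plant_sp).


D = 10000 / (row_sp * plant_sp)
  = 10000 / (0.6 * 0.1)
  = 10000 / 0.0600
  = 166666.67 plants/ha


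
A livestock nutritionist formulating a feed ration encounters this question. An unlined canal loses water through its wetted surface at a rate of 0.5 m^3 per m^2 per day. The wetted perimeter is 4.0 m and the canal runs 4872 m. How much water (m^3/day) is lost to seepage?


S = C * P * L
  = 0.5 * 4.0 * 4872
  = 9744 m^3/day


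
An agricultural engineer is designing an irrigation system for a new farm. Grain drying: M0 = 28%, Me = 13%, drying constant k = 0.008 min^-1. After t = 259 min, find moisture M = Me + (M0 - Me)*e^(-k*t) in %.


M = Me + (M0 - Me) * e^(-k*t)
  = 13 + (28 - 13) * e^(-0.008*259)
  = 13 + 15 * e^(-2.072)
  = 13 + 15 * 0.12593
  = 13 + 1.8890
  = 14.89%


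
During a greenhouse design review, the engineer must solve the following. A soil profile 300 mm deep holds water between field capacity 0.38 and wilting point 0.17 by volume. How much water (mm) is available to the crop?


AW = (FC - WP) * D
   = (0.38 - 0.17) * 300
   = 0.21 * 300
   = 63 mm


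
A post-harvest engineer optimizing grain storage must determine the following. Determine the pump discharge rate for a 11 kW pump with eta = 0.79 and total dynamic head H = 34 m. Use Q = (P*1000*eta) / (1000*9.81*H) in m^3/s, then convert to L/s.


Q = (P * 1000 * eta) / (rho * g * H)
  = (11 * 1000 * 0.79) / (1000 * 9.81 * 34)
  = 8690 / 333540
  = 0.02605 m^3/s = 26.05 L/s


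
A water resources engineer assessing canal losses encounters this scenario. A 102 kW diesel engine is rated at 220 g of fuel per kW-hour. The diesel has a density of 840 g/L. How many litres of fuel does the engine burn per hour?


FC = P * BSFC / rho_fuel
   = 102 * 220 / 840
   = 22440 / 840
   = 26.71 L/h


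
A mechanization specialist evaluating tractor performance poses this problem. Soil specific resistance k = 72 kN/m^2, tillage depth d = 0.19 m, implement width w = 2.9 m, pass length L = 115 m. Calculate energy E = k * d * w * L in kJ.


E = k * d * w * L
  = 72 * 0.19 * 2.9 * 115
  = 4562.28 kJ


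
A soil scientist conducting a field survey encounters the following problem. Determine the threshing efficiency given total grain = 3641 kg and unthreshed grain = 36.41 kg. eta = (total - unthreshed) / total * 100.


eta = (total - unthreshed) / total * 100
    = (3641 - 36.41) / 3641 * 100
    = 3604.59 / 3641 * 100
    = 99%


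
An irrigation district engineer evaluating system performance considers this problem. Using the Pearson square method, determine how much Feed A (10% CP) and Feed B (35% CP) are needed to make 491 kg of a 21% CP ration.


parts_A = CP_b - target = 35 - 21 = 14
parts_B = target - CP_a = 21 - 10 = 11
total_parts = 14 + 11 = 25
Feed A = 491 * 14 / 25 = 274.96 kg
Feed B = 491 * 11 / 25 = 216.04 kg

274.96 kg


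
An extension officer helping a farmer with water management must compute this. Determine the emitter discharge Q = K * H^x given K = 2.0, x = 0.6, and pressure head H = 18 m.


Q = K * H^x
  = 2.0 * 18^0.6
  = 2.0 * 5.6645
  = 11.33 L/h


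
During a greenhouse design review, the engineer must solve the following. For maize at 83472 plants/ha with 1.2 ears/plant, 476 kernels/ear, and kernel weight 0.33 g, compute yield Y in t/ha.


Y = density * ears * kernels * kw
  = 83472 * 1.2 * 476 * 0.33 g/ha
  = 15734138.11 g/ha
  = 15734.14 kg/ha = 15.73 t/ha


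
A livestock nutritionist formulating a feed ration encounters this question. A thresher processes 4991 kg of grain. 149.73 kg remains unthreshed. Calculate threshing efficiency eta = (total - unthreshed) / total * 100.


eta = (total - unthreshed) / total * 100
    = (4991 - 149.73) / 4991 * 100
    = 4841.27 / 4991 * 100
    = 97%


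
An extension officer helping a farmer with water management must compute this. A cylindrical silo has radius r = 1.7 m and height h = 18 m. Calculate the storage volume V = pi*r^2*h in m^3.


V = pi * r^2 * h
  = pi * 1.7^2 * 18
  = pi * 2.89 * 18
  = 163.43 m^3
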